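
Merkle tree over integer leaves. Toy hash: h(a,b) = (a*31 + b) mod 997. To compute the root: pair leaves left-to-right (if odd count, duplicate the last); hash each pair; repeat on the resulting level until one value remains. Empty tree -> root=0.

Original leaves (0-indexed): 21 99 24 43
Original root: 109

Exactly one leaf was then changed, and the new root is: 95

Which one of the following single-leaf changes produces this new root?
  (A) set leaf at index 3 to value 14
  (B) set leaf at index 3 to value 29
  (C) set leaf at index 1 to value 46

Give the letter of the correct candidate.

Original leaves: [21, 99, 24, 43]
Target new root: 95
Try each candidate change and compute the resulting root:
Candidate A: set leaf[3] = 14 -> leaves = [21, 99, 24, 14]
  L0: [21, 99, 24, 14]
  L1: h(21,99)=(21*31+99)%997=750 h(24,14)=(24*31+14)%997=758 -> [750, 758]
  L2: h(750,758)=(750*31+758)%997=80 -> [80]
  root = 80 != target 95
Candidate B: set leaf[3] = 29 -> leaves = [21, 99, 24, 29]
  L0: [21, 99, 24, 29]
  L1: h(21,99)=(21*31+99)%997=750 h(24,29)=(24*31+29)%997=773 -> [750, 773]
  L2: h(750,773)=(750*31+773)%997=95 -> [95]
  root = 95 == target 95  ** MATCH **
Candidate C: set leaf[1] = 46 -> leaves = [21, 46, 24, 43]
  L0: [21, 46, 24, 43]
  L1: h(21,46)=(21*31+46)%997=697 h(24,43)=(24*31+43)%997=787 -> [697, 787]
  L2: h(697,787)=(697*31+787)%997=460 -> [460]
  root = 460 != target 95
Candidate B produces the target root.

Answer: B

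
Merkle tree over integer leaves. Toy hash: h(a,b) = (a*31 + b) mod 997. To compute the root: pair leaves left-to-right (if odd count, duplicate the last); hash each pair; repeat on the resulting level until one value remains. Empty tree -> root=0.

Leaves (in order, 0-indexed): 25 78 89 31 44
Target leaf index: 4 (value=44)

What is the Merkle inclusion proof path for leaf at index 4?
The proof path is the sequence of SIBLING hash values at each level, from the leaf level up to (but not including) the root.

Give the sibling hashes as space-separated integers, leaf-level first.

Answer: 44 411 320

Derivation:
L0 (leaves): [25, 78, 89, 31, 44], target index=4
L1: h(25,78)=(25*31+78)%997=853 [pair 0] h(89,31)=(89*31+31)%997=796 [pair 1] h(44,44)=(44*31+44)%997=411 [pair 2] -> [853, 796, 411]
  Sibling for proof at L0: 44
L2: h(853,796)=(853*31+796)%997=320 [pair 0] h(411,411)=(411*31+411)%997=191 [pair 1] -> [320, 191]
  Sibling for proof at L1: 411
L3: h(320,191)=(320*31+191)%997=141 [pair 0] -> [141]
  Sibling for proof at L2: 320
Root: 141
Proof path (sibling hashes from leaf to root): [44, 411, 320]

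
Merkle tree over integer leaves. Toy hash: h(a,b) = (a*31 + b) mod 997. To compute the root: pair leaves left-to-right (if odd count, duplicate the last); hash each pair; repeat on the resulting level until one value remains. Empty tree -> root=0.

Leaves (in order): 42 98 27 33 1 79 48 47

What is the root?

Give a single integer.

L0: [42, 98, 27, 33, 1, 79, 48, 47]
L1: h(42,98)=(42*31+98)%997=403 h(27,33)=(27*31+33)%997=870 h(1,79)=(1*31+79)%997=110 h(48,47)=(48*31+47)%997=538 -> [403, 870, 110, 538]
L2: h(403,870)=(403*31+870)%997=402 h(110,538)=(110*31+538)%997=957 -> [402, 957]
L3: h(402,957)=(402*31+957)%997=458 -> [458]

Answer: 458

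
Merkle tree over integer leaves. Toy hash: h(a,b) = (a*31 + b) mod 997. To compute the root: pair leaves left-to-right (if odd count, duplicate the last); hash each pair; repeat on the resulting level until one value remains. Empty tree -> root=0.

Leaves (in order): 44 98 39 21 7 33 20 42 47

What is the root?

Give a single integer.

L0: [44, 98, 39, 21, 7, 33, 20, 42, 47]
L1: h(44,98)=(44*31+98)%997=465 h(39,21)=(39*31+21)%997=233 h(7,33)=(7*31+33)%997=250 h(20,42)=(20*31+42)%997=662 h(47,47)=(47*31+47)%997=507 -> [465, 233, 250, 662, 507]
L2: h(465,233)=(465*31+233)%997=690 h(250,662)=(250*31+662)%997=436 h(507,507)=(507*31+507)%997=272 -> [690, 436, 272]
L3: h(690,436)=(690*31+436)%997=889 h(272,272)=(272*31+272)%997=728 -> [889, 728]
L4: h(889,728)=(889*31+728)%997=371 -> [371]

Answer: 371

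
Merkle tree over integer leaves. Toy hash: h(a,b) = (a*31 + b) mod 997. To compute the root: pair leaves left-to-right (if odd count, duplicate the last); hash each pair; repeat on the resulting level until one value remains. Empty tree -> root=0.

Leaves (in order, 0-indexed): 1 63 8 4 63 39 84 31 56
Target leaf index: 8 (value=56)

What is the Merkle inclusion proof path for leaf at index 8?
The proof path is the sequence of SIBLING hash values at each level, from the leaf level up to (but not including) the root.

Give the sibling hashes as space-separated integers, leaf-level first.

L0 (leaves): [1, 63, 8, 4, 63, 39, 84, 31, 56], target index=8
L1: h(1,63)=(1*31+63)%997=94 [pair 0] h(8,4)=(8*31+4)%997=252 [pair 1] h(63,39)=(63*31+39)%997=995 [pair 2] h(84,31)=(84*31+31)%997=641 [pair 3] h(56,56)=(56*31+56)%997=795 [pair 4] -> [94, 252, 995, 641, 795]
  Sibling for proof at L0: 56
L2: h(94,252)=(94*31+252)%997=175 [pair 0] h(995,641)=(995*31+641)%997=579 [pair 1] h(795,795)=(795*31+795)%997=515 [pair 2] -> [175, 579, 515]
  Sibling for proof at L1: 795
L3: h(175,579)=(175*31+579)%997=22 [pair 0] h(515,515)=(515*31+515)%997=528 [pair 1] -> [22, 528]
  Sibling for proof at L2: 515
L4: h(22,528)=(22*31+528)%997=213 [pair 0] -> [213]
  Sibling for proof at L3: 22
Root: 213
Proof path (sibling hashes from leaf to root): [56, 795, 515, 22]

Answer: 56 795 515 22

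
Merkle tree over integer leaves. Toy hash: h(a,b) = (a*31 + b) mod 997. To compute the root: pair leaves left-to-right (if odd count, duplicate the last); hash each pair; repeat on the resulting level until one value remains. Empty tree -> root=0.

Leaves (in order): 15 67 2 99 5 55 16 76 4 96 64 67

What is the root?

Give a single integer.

Answer: 615

Derivation:
L0: [15, 67, 2, 99, 5, 55, 16, 76, 4, 96, 64, 67]
L1: h(15,67)=(15*31+67)%997=532 h(2,99)=(2*31+99)%997=161 h(5,55)=(5*31+55)%997=210 h(16,76)=(16*31+76)%997=572 h(4,96)=(4*31+96)%997=220 h(64,67)=(64*31+67)%997=57 -> [532, 161, 210, 572, 220, 57]
L2: h(532,161)=(532*31+161)%997=701 h(210,572)=(210*31+572)%997=103 h(220,57)=(220*31+57)%997=895 -> [701, 103, 895]
L3: h(701,103)=(701*31+103)%997=897 h(895,895)=(895*31+895)%997=724 -> [897, 724]
L4: h(897,724)=(897*31+724)%997=615 -> [615]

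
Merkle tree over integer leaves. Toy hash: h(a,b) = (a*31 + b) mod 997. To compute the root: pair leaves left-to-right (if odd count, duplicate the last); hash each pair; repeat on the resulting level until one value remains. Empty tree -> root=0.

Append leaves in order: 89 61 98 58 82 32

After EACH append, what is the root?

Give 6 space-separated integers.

Answer: 89 826 826 786 658 55

Derivation:
After append 89 (leaves=[89]):
  L0: [89]
  root=89
After append 61 (leaves=[89, 61]):
  L0: [89, 61]
  L1: h(89,61)=(89*31+61)%997=826 -> [826]
  root=826
After append 98 (leaves=[89, 61, 98]):
  L0: [89, 61, 98]
  L1: h(89,61)=(89*31+61)%997=826 h(98,98)=(98*31+98)%997=145 -> [826, 145]
  L2: h(826,145)=(826*31+145)%997=826 -> [826]
  root=826
After append 58 (leaves=[89, 61, 98, 58]):
  L0: [89, 61, 98, 58]
  L1: h(89,61)=(89*31+61)%997=826 h(98,58)=(98*31+58)%997=105 -> [826, 105]
  L2: h(826,105)=(826*31+105)%997=786 -> [786]
  root=786
After append 82 (leaves=[89, 61, 98, 58, 82]):
  L0: [89, 61, 98, 58, 82]
  L1: h(89,61)=(89*31+61)%997=826 h(98,58)=(98*31+58)%997=105 h(82,82)=(82*31+82)%997=630 -> [826, 105, 630]
  L2: h(826,105)=(826*31+105)%997=786 h(630,630)=(630*31+630)%997=220 -> [786, 220]
  L3: h(786,220)=(786*31+220)%997=658 -> [658]
  root=658
After append 32 (leaves=[89, 61, 98, 58, 82, 32]):
  L0: [89, 61, 98, 58, 82, 32]
  L1: h(89,61)=(89*31+61)%997=826 h(98,58)=(98*31+58)%997=105 h(82,32)=(82*31+32)%997=580 -> [826, 105, 580]
  L2: h(826,105)=(826*31+105)%997=786 h(580,580)=(580*31+580)%997=614 -> [786, 614]
  L3: h(786,614)=(786*31+614)%997=55 -> [55]
  root=55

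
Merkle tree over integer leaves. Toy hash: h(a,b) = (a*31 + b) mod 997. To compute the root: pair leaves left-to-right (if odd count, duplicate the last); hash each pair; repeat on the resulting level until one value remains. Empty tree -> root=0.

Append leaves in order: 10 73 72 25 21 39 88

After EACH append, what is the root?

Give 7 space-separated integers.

After append 10 (leaves=[10]):
  L0: [10]
  root=10
After append 73 (leaves=[10, 73]):
  L0: [10, 73]
  L1: h(10,73)=(10*31+73)%997=383 -> [383]
  root=383
After append 72 (leaves=[10, 73, 72]):
  L0: [10, 73, 72]
  L1: h(10,73)=(10*31+73)%997=383 h(72,72)=(72*31+72)%997=310 -> [383, 310]
  L2: h(383,310)=(383*31+310)%997=219 -> [219]
  root=219
After append 25 (leaves=[10, 73, 72, 25]):
  L0: [10, 73, 72, 25]
  L1: h(10,73)=(10*31+73)%997=383 h(72,25)=(72*31+25)%997=263 -> [383, 263]
  L2: h(383,263)=(383*31+263)%997=172 -> [172]
  root=172
After append 21 (leaves=[10, 73, 72, 25, 21]):
  L0: [10, 73, 72, 25, 21]
  L1: h(10,73)=(10*31+73)%997=383 h(72,25)=(72*31+25)%997=263 h(21,21)=(21*31+21)%997=672 -> [383, 263, 672]
  L2: h(383,263)=(383*31+263)%997=172 h(672,672)=(672*31+672)%997=567 -> [172, 567]
  L3: h(172,567)=(172*31+567)%997=914 -> [914]
  root=914
After append 39 (leaves=[10, 73, 72, 25, 21, 39]):
  L0: [10, 73, 72, 25, 21, 39]
  L1: h(10,73)=(10*31+73)%997=383 h(72,25)=(72*31+25)%997=263 h(21,39)=(21*31+39)%997=690 -> [383, 263, 690]
  L2: h(383,263)=(383*31+263)%997=172 h(690,690)=(690*31+690)%997=146 -> [172, 146]
  L3: h(172,146)=(172*31+146)%997=493 -> [493]
  root=493
After append 88 (leaves=[10, 73, 72, 25, 21, 39, 88]):
  L0: [10, 73, 72, 25, 21, 39, 88]
  L1: h(10,73)=(10*31+73)%997=383 h(72,25)=(72*31+25)%997=263 h(21,39)=(21*31+39)%997=690 h(88,88)=(88*31+88)%997=822 -> [383, 263, 690, 822]
  L2: h(383,263)=(383*31+263)%997=172 h(690,822)=(690*31+822)%997=278 -> [172, 278]
  L3: h(172,278)=(172*31+278)%997=625 -> [625]
  root=625

Answer: 10 383 219 172 914 493 625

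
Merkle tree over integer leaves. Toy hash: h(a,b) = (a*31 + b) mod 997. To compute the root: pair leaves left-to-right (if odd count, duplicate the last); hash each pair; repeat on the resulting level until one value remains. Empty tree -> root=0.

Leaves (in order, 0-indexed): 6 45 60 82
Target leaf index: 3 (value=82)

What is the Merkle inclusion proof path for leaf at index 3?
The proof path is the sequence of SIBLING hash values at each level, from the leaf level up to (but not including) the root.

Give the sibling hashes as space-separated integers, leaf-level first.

L0 (leaves): [6, 45, 60, 82], target index=3
L1: h(6,45)=(6*31+45)%997=231 [pair 0] h(60,82)=(60*31+82)%997=945 [pair 1] -> [231, 945]
  Sibling for proof at L0: 60
L2: h(231,945)=(231*31+945)%997=130 [pair 0] -> [130]
  Sibling for proof at L1: 231
Root: 130
Proof path (sibling hashes from leaf to root): [60, 231]

Answer: 60 231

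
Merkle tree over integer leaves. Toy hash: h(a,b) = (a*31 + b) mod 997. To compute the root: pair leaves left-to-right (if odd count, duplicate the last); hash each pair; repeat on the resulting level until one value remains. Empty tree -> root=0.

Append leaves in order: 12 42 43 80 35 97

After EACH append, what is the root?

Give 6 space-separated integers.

After append 12 (leaves=[12]):
  L0: [12]
  root=12
After append 42 (leaves=[12, 42]):
  L0: [12, 42]
  L1: h(12,42)=(12*31+42)%997=414 -> [414]
  root=414
After append 43 (leaves=[12, 42, 43]):
  L0: [12, 42, 43]
  L1: h(12,42)=(12*31+42)%997=414 h(43,43)=(43*31+43)%997=379 -> [414, 379]
  L2: h(414,379)=(414*31+379)%997=252 -> [252]
  root=252
After append 80 (leaves=[12, 42, 43, 80]):
  L0: [12, 42, 43, 80]
  L1: h(12,42)=(12*31+42)%997=414 h(43,80)=(43*31+80)%997=416 -> [414, 416]
  L2: h(414,416)=(414*31+416)%997=289 -> [289]
  root=289
After append 35 (leaves=[12, 42, 43, 80, 35]):
  L0: [12, 42, 43, 80, 35]
  L1: h(12,42)=(12*31+42)%997=414 h(43,80)=(43*31+80)%997=416 h(35,35)=(35*31+35)%997=123 -> [414, 416, 123]
  L2: h(414,416)=(414*31+416)%997=289 h(123,123)=(123*31+123)%997=945 -> [289, 945]
  L3: h(289,945)=(289*31+945)%997=931 -> [931]
  root=931
After append 97 (leaves=[12, 42, 43, 80, 35, 97]):
  L0: [12, 42, 43, 80, 35, 97]
  L1: h(12,42)=(12*31+42)%997=414 h(43,80)=(43*31+80)%997=416 h(35,97)=(35*31+97)%997=185 -> [414, 416, 185]
  L2: h(414,416)=(414*31+416)%997=289 h(185,185)=(185*31+185)%997=935 -> [289, 935]
  L3: h(289,935)=(289*31+935)%997=921 -> [921]
  root=921

Answer: 12 414 252 289 931 921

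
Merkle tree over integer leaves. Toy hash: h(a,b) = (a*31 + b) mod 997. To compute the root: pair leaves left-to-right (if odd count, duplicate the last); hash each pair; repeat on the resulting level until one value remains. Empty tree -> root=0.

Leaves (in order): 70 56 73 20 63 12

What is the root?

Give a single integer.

L0: [70, 56, 73, 20, 63, 12]
L1: h(70,56)=(70*31+56)%997=232 h(73,20)=(73*31+20)%997=289 h(63,12)=(63*31+12)%997=968 -> [232, 289, 968]
L2: h(232,289)=(232*31+289)%997=502 h(968,968)=(968*31+968)%997=69 -> [502, 69]
L3: h(502,69)=(502*31+69)%997=676 -> [676]

Answer: 676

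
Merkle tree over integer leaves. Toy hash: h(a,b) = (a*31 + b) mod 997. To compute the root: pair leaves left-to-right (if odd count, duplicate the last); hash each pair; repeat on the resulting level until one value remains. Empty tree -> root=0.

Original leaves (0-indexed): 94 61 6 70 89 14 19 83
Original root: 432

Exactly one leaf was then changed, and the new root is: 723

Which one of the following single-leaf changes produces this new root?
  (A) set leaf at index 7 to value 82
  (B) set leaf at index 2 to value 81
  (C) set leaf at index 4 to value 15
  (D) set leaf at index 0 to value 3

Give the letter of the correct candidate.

Answer: B

Derivation:
Original leaves: [94, 61, 6, 70, 89, 14, 19, 83]
Target new root: 723
Try each candidate change and compute the resulting root:
Candidate A: set leaf[7] = 82 -> leaves = [94, 61, 6, 70, 89, 14, 19, 82]
  L0: [94, 61, 6, 70, 89, 14, 19, 82]
  L1: h(94,61)=(94*31+61)%997=981 h(6,70)=(6*31+70)%997=256 h(89,14)=(89*31+14)%997=779 h(19,82)=(19*31+82)%997=671 -> [981, 256, 779, 671]
  L2: h(981,256)=(981*31+256)%997=757 h(779,671)=(779*31+671)%997=892 -> [757, 892]
  L3: h(757,892)=(757*31+892)%997=431 -> [431]
  root = 431 != target 723
Candidate B: set leaf[2] = 81 -> leaves = [94, 61, 81, 70, 89, 14, 19, 83]
  L0: [94, 61, 81, 70, 89, 14, 19, 83]
  L1: h(94,61)=(94*31+61)%997=981 h(81,70)=(81*31+70)%997=587 h(89,14)=(89*31+14)%997=779 h(19,83)=(19*31+83)%997=672 -> [981, 587, 779, 672]
  L2: h(981,587)=(981*31+587)%997=91 h(779,672)=(779*31+672)%997=893 -> [91, 893]
  L3: h(91,893)=(91*31+893)%997=723 -> [723]
  root = 723 == target 723  ** MATCH **
Candidate C: set leaf[4] = 15 -> leaves = [94, 61, 6, 70, 15, 14, 19, 83]
  L0: [94, 61, 6, 70, 15, 14, 19, 83]
  L1: h(94,61)=(94*31+61)%997=981 h(6,70)=(6*31+70)%997=256 h(15,14)=(15*31+14)%997=479 h(19,83)=(19*31+83)%997=672 -> [981, 256, 479, 672]
  L2: h(981,256)=(981*31+256)%997=757 h(479,672)=(479*31+672)%997=566 -> [757, 566]
  L3: h(757,566)=(757*31+566)%997=105 -> [105]
  root = 105 != target 723
Candidate D: set leaf[0] = 3 -> leaves = [3, 61, 6, 70, 89, 14, 19, 83]
  L0: [3, 61, 6, 70, 89, 14, 19, 83]
  L1: h(3,61)=(3*31+61)%997=154 h(6,70)=(6*31+70)%997=256 h(89,14)=(89*31+14)%997=779 h(19,83)=(19*31+83)%997=672 -> [154, 256, 779, 672]
  L2: h(154,256)=(154*31+256)%997=45 h(779,672)=(779*31+672)%997=893 -> [45, 893]
  L3: h(45,893)=(45*31+893)%997=294 -> [294]
  root = 294 != target 723
Candidate B produces the target root.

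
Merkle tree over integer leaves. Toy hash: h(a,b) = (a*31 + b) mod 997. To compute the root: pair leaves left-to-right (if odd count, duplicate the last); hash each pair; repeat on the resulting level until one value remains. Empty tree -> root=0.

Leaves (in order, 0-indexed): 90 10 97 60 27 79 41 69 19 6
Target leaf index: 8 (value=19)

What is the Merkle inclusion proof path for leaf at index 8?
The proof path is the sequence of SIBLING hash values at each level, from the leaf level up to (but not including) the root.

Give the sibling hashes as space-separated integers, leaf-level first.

Answer: 6 595 97 85

Derivation:
L0 (leaves): [90, 10, 97, 60, 27, 79, 41, 69, 19, 6], target index=8
L1: h(90,10)=(90*31+10)%997=806 [pair 0] h(97,60)=(97*31+60)%997=76 [pair 1] h(27,79)=(27*31+79)%997=916 [pair 2] h(41,69)=(41*31+69)%997=343 [pair 3] h(19,6)=(19*31+6)%997=595 [pair 4] -> [806, 76, 916, 343, 595]
  Sibling for proof at L0: 6
L2: h(806,76)=(806*31+76)%997=137 [pair 0] h(916,343)=(916*31+343)%997=823 [pair 1] h(595,595)=(595*31+595)%997=97 [pair 2] -> [137, 823, 97]
  Sibling for proof at L1: 595
L3: h(137,823)=(137*31+823)%997=85 [pair 0] h(97,97)=(97*31+97)%997=113 [pair 1] -> [85, 113]
  Sibling for proof at L2: 97
L4: h(85,113)=(85*31+113)%997=754 [pair 0] -> [754]
  Sibling for proof at L3: 85
Root: 754
Proof path (sibling hashes from leaf to root): [6, 595, 97, 85]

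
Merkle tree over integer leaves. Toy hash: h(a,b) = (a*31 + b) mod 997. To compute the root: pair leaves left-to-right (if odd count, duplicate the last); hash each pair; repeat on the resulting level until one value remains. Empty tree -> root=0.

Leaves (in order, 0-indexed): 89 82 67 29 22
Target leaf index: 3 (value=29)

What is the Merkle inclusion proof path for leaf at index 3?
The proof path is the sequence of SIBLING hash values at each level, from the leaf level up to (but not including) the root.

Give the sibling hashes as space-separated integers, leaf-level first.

L0 (leaves): [89, 82, 67, 29, 22], target index=3
L1: h(89,82)=(89*31+82)%997=847 [pair 0] h(67,29)=(67*31+29)%997=112 [pair 1] h(22,22)=(22*31+22)%997=704 [pair 2] -> [847, 112, 704]
  Sibling for proof at L0: 67
L2: h(847,112)=(847*31+112)%997=447 [pair 0] h(704,704)=(704*31+704)%997=594 [pair 1] -> [447, 594]
  Sibling for proof at L1: 847
L3: h(447,594)=(447*31+594)%997=493 [pair 0] -> [493]
  Sibling for proof at L2: 594
Root: 493
Proof path (sibling hashes from leaf to root): [67, 847, 594]

Answer: 67 847 594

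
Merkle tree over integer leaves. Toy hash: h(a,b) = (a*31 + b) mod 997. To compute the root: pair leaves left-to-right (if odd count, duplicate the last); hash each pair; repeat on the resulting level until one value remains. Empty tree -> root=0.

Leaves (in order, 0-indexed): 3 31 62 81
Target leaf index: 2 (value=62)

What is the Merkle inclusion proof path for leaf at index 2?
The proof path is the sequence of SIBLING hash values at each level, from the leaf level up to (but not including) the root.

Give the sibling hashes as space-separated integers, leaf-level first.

Answer: 81 124

Derivation:
L0 (leaves): [3, 31, 62, 81], target index=2
L1: h(3,31)=(3*31+31)%997=124 [pair 0] h(62,81)=(62*31+81)%997=9 [pair 1] -> [124, 9]
  Sibling for proof at L0: 81
L2: h(124,9)=(124*31+9)%997=862 [pair 0] -> [862]
  Sibling for proof at L1: 124
Root: 862
Proof path (sibling hashes from leaf to root): [81, 124]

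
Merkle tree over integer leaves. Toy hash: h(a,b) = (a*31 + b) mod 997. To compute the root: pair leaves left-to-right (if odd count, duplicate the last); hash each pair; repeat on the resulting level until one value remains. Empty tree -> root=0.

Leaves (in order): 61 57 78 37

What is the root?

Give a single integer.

Answer: 32

Derivation:
L0: [61, 57, 78, 37]
L1: h(61,57)=(61*31+57)%997=951 h(78,37)=(78*31+37)%997=461 -> [951, 461]
L2: h(951,461)=(951*31+461)%997=32 -> [32]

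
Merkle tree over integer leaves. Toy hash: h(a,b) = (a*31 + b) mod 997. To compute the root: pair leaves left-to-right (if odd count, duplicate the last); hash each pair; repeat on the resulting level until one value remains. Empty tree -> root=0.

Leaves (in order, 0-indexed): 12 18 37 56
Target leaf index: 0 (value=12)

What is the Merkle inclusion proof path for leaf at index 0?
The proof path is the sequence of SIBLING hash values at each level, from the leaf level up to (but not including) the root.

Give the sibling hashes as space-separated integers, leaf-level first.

L0 (leaves): [12, 18, 37, 56], target index=0
L1: h(12,18)=(12*31+18)%997=390 [pair 0] h(37,56)=(37*31+56)%997=206 [pair 1] -> [390, 206]
  Sibling for proof at L0: 18
L2: h(390,206)=(390*31+206)%997=332 [pair 0] -> [332]
  Sibling for proof at L1: 206
Root: 332
Proof path (sibling hashes from leaf to root): [18, 206]

Answer: 18 206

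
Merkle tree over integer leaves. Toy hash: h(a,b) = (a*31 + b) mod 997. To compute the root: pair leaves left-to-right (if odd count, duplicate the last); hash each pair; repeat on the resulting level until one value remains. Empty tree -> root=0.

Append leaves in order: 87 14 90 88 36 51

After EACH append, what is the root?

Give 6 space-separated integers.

Answer: 87 717 182 180 570 53

Derivation:
After append 87 (leaves=[87]):
  L0: [87]
  root=87
After append 14 (leaves=[87, 14]):
  L0: [87, 14]
  L1: h(87,14)=(87*31+14)%997=717 -> [717]
  root=717
After append 90 (leaves=[87, 14, 90]):
  L0: [87, 14, 90]
  L1: h(87,14)=(87*31+14)%997=717 h(90,90)=(90*31+90)%997=886 -> [717, 886]
  L2: h(717,886)=(717*31+886)%997=182 -> [182]
  root=182
After append 88 (leaves=[87, 14, 90, 88]):
  L0: [87, 14, 90, 88]
  L1: h(87,14)=(87*31+14)%997=717 h(90,88)=(90*31+88)%997=884 -> [717, 884]
  L2: h(717,884)=(717*31+884)%997=180 -> [180]
  root=180
After append 36 (leaves=[87, 14, 90, 88, 36]):
  L0: [87, 14, 90, 88, 36]
  L1: h(87,14)=(87*31+14)%997=717 h(90,88)=(90*31+88)%997=884 h(36,36)=(36*31+36)%997=155 -> [717, 884, 155]
  L2: h(717,884)=(717*31+884)%997=180 h(155,155)=(155*31+155)%997=972 -> [180, 972]
  L3: h(180,972)=(180*31+972)%997=570 -> [570]
  root=570
After append 51 (leaves=[87, 14, 90, 88, 36, 51]):
  L0: [87, 14, 90, 88, 36, 51]
  L1: h(87,14)=(87*31+14)%997=717 h(90,88)=(90*31+88)%997=884 h(36,51)=(36*31+51)%997=170 -> [717, 884, 170]
  L2: h(717,884)=(717*31+884)%997=180 h(170,170)=(170*31+170)%997=455 -> [180, 455]
  L3: h(180,455)=(180*31+455)%997=53 -> [53]
  root=53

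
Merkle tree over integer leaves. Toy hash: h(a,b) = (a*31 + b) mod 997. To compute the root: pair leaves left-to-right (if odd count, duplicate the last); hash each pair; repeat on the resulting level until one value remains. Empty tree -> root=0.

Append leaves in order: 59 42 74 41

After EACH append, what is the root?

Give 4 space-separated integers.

After append 59 (leaves=[59]):
  L0: [59]
  root=59
After append 42 (leaves=[59, 42]):
  L0: [59, 42]
  L1: h(59,42)=(59*31+42)%997=874 -> [874]
  root=874
After append 74 (leaves=[59, 42, 74]):
  L0: [59, 42, 74]
  L1: h(59,42)=(59*31+42)%997=874 h(74,74)=(74*31+74)%997=374 -> [874, 374]
  L2: h(874,374)=(874*31+374)%997=549 -> [549]
  root=549
After append 41 (leaves=[59, 42, 74, 41]):
  L0: [59, 42, 74, 41]
  L1: h(59,42)=(59*31+42)%997=874 h(74,41)=(74*31+41)%997=341 -> [874, 341]
  L2: h(874,341)=(874*31+341)%997=516 -> [516]
  root=516

Answer: 59 874 549 516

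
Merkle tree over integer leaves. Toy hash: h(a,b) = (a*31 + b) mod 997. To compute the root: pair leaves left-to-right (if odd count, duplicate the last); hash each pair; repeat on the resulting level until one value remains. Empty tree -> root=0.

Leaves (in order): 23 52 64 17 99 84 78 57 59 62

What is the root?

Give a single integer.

Answer: 753

Derivation:
L0: [23, 52, 64, 17, 99, 84, 78, 57, 59, 62]
L1: h(23,52)=(23*31+52)%997=765 h(64,17)=(64*31+17)%997=7 h(99,84)=(99*31+84)%997=162 h(78,57)=(78*31+57)%997=481 h(59,62)=(59*31+62)%997=894 -> [765, 7, 162, 481, 894]
L2: h(765,7)=(765*31+7)%997=791 h(162,481)=(162*31+481)%997=518 h(894,894)=(894*31+894)%997=692 -> [791, 518, 692]
L3: h(791,518)=(791*31+518)%997=114 h(692,692)=(692*31+692)%997=210 -> [114, 210]
L4: h(114,210)=(114*31+210)%997=753 -> [753]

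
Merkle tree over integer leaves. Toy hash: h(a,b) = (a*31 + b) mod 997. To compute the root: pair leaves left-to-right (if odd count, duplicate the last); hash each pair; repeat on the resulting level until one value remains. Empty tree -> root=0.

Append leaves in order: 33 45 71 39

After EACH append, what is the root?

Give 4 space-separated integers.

Answer: 33 71 485 453

Derivation:
After append 33 (leaves=[33]):
  L0: [33]
  root=33
After append 45 (leaves=[33, 45]):
  L0: [33, 45]
  L1: h(33,45)=(33*31+45)%997=71 -> [71]
  root=71
After append 71 (leaves=[33, 45, 71]):
  L0: [33, 45, 71]
  L1: h(33,45)=(33*31+45)%997=71 h(71,71)=(71*31+71)%997=278 -> [71, 278]
  L2: h(71,278)=(71*31+278)%997=485 -> [485]
  root=485
After append 39 (leaves=[33, 45, 71, 39]):
  L0: [33, 45, 71, 39]
  L1: h(33,45)=(33*31+45)%997=71 h(71,39)=(71*31+39)%997=246 -> [71, 246]
  L2: h(71,246)=(71*31+246)%997=453 -> [453]
  root=453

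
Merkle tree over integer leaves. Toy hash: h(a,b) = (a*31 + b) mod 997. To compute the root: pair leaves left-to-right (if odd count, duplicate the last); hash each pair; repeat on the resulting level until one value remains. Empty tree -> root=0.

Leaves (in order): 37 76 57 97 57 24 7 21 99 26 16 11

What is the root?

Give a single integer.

Answer: 200

Derivation:
L0: [37, 76, 57, 97, 57, 24, 7, 21, 99, 26, 16, 11]
L1: h(37,76)=(37*31+76)%997=226 h(57,97)=(57*31+97)%997=867 h(57,24)=(57*31+24)%997=794 h(7,21)=(7*31+21)%997=238 h(99,26)=(99*31+26)%997=104 h(16,11)=(16*31+11)%997=507 -> [226, 867, 794, 238, 104, 507]
L2: h(226,867)=(226*31+867)%997=894 h(794,238)=(794*31+238)%997=924 h(104,507)=(104*31+507)%997=740 -> [894, 924, 740]
L3: h(894,924)=(894*31+924)%997=722 h(740,740)=(740*31+740)%997=749 -> [722, 749]
L4: h(722,749)=(722*31+749)%997=200 -> [200]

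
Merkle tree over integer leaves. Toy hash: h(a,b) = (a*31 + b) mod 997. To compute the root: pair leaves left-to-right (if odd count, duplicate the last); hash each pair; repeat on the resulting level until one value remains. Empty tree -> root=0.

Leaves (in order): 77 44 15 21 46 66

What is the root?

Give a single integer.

Answer: 219

Derivation:
L0: [77, 44, 15, 21, 46, 66]
L1: h(77,44)=(77*31+44)%997=437 h(15,21)=(15*31+21)%997=486 h(46,66)=(46*31+66)%997=495 -> [437, 486, 495]
L2: h(437,486)=(437*31+486)%997=75 h(495,495)=(495*31+495)%997=885 -> [75, 885]
L3: h(75,885)=(75*31+885)%997=219 -> [219]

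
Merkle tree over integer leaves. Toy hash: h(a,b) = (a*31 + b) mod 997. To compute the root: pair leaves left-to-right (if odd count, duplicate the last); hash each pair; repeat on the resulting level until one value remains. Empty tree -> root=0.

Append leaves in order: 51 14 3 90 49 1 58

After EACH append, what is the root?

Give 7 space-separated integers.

After append 51 (leaves=[51]):
  L0: [51]
  root=51
After append 14 (leaves=[51, 14]):
  L0: [51, 14]
  L1: h(51,14)=(51*31+14)%997=598 -> [598]
  root=598
After append 3 (leaves=[51, 14, 3]):
  L0: [51, 14, 3]
  L1: h(51,14)=(51*31+14)%997=598 h(3,3)=(3*31+3)%997=96 -> [598, 96]
  L2: h(598,96)=(598*31+96)%997=688 -> [688]
  root=688
After append 90 (leaves=[51, 14, 3, 90]):
  L0: [51, 14, 3, 90]
  L1: h(51,14)=(51*31+14)%997=598 h(3,90)=(3*31+90)%997=183 -> [598, 183]
  L2: h(598,183)=(598*31+183)%997=775 -> [775]
  root=775
After append 49 (leaves=[51, 14, 3, 90, 49]):
  L0: [51, 14, 3, 90, 49]
  L1: h(51,14)=(51*31+14)%997=598 h(3,90)=(3*31+90)%997=183 h(49,49)=(49*31+49)%997=571 -> [598, 183, 571]
  L2: h(598,183)=(598*31+183)%997=775 h(571,571)=(571*31+571)%997=326 -> [775, 326]
  L3: h(775,326)=(775*31+326)%997=423 -> [423]
  root=423
After append 1 (leaves=[51, 14, 3, 90, 49, 1]):
  L0: [51, 14, 3, 90, 49, 1]
  L1: h(51,14)=(51*31+14)%997=598 h(3,90)=(3*31+90)%997=183 h(49,1)=(49*31+1)%997=523 -> [598, 183, 523]
  L2: h(598,183)=(598*31+183)%997=775 h(523,523)=(523*31+523)%997=784 -> [775, 784]
  L3: h(775,784)=(775*31+784)%997=881 -> [881]
  root=881
After append 58 (leaves=[51, 14, 3, 90, 49, 1, 58]):
  L0: [51, 14, 3, 90, 49, 1, 58]
  L1: h(51,14)=(51*31+14)%997=598 h(3,90)=(3*31+90)%997=183 h(49,1)=(49*31+1)%997=523 h(58,58)=(58*31+58)%997=859 -> [598, 183, 523, 859]
  L2: h(598,183)=(598*31+183)%997=775 h(523,859)=(523*31+859)%997=123 -> [775, 123]
  L3: h(775,123)=(775*31+123)%997=220 -> [220]
  root=220

Answer: 51 598 688 775 423 881 220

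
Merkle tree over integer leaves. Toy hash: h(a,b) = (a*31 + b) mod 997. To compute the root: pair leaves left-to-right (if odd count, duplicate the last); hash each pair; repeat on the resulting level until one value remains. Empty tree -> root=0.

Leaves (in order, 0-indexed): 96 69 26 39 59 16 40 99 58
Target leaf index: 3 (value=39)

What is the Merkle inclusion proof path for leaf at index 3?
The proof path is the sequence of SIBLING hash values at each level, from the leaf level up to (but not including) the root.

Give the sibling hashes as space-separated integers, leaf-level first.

L0 (leaves): [96, 69, 26, 39, 59, 16, 40, 99, 58], target index=3
L1: h(96,69)=(96*31+69)%997=54 [pair 0] h(26,39)=(26*31+39)%997=845 [pair 1] h(59,16)=(59*31+16)%997=848 [pair 2] h(40,99)=(40*31+99)%997=342 [pair 3] h(58,58)=(58*31+58)%997=859 [pair 4] -> [54, 845, 848, 342, 859]
  Sibling for proof at L0: 26
L2: h(54,845)=(54*31+845)%997=525 [pair 0] h(848,342)=(848*31+342)%997=708 [pair 1] h(859,859)=(859*31+859)%997=569 [pair 2] -> [525, 708, 569]
  Sibling for proof at L1: 54
L3: h(525,708)=(525*31+708)%997=34 [pair 0] h(569,569)=(569*31+569)%997=262 [pair 1] -> [34, 262]
  Sibling for proof at L2: 708
L4: h(34,262)=(34*31+262)%997=319 [pair 0] -> [319]
  Sibling for proof at L3: 262
Root: 319
Proof path (sibling hashes from leaf to root): [26, 54, 708, 262]

Answer: 26 54 708 262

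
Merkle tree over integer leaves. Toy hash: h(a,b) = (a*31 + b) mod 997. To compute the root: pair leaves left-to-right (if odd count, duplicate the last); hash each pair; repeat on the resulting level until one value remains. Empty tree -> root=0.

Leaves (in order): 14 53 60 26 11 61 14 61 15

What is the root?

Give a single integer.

L0: [14, 53, 60, 26, 11, 61, 14, 61, 15]
L1: h(14,53)=(14*31+53)%997=487 h(60,26)=(60*31+26)%997=889 h(11,61)=(11*31+61)%997=402 h(14,61)=(14*31+61)%997=495 h(15,15)=(15*31+15)%997=480 -> [487, 889, 402, 495, 480]
L2: h(487,889)=(487*31+889)%997=34 h(402,495)=(402*31+495)%997=993 h(480,480)=(480*31+480)%997=405 -> [34, 993, 405]
L3: h(34,993)=(34*31+993)%997=53 h(405,405)=(405*31+405)%997=996 -> [53, 996]
L4: h(53,996)=(53*31+996)%997=645 -> [645]

Answer: 645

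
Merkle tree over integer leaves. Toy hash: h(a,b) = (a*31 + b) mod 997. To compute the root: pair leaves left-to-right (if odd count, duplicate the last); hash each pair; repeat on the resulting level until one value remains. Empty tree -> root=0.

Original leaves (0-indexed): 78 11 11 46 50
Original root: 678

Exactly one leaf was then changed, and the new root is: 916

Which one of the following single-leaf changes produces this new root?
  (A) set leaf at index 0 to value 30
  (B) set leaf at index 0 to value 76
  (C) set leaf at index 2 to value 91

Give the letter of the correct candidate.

Answer: B

Derivation:
Original leaves: [78, 11, 11, 46, 50]
Target new root: 916
Try each candidate change and compute the resulting root:
Candidate A: set leaf[0] = 30 -> leaves = [30, 11, 11, 46, 50]
  L0: [30, 11, 11, 46, 50]
  L1: h(30,11)=(30*31+11)%997=941 h(11,46)=(11*31+46)%997=387 h(50,50)=(50*31+50)%997=603 -> [941, 387, 603]
  L2: h(941,387)=(941*31+387)%997=645 h(603,603)=(603*31+603)%997=353 -> [645, 353]
  L3: h(645,353)=(645*31+353)%997=408 -> [408]
  root = 408 != target 916
Candidate B: set leaf[0] = 76 -> leaves = [76, 11, 11, 46, 50]
  L0: [76, 11, 11, 46, 50]
  L1: h(76,11)=(76*31+11)%997=373 h(11,46)=(11*31+46)%997=387 h(50,50)=(50*31+50)%997=603 -> [373, 387, 603]
  L2: h(373,387)=(373*31+387)%997=983 h(603,603)=(603*31+603)%997=353 -> [983, 353]
  L3: h(983,353)=(983*31+353)%997=916 -> [916]
  root = 916 == target 916  ** MATCH **
Candidate C: set leaf[2] = 91 -> leaves = [78, 11, 91, 46, 50]
  L0: [78, 11, 91, 46, 50]
  L1: h(78,11)=(78*31+11)%997=435 h(91,46)=(91*31+46)%997=873 h(50,50)=(50*31+50)%997=603 -> [435, 873, 603]
  L2: h(435,873)=(435*31+873)%997=400 h(603,603)=(603*31+603)%997=353 -> [400, 353]
  L3: h(400,353)=(400*31+353)%997=789 -> [789]
  root = 789 != target 916
Candidate B produces the target root.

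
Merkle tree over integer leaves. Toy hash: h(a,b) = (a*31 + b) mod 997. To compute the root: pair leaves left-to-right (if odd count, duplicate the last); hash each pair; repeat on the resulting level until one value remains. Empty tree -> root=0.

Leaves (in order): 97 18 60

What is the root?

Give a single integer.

L0: [97, 18, 60]
L1: h(97,18)=(97*31+18)%997=34 h(60,60)=(60*31+60)%997=923 -> [34, 923]
L2: h(34,923)=(34*31+923)%997=980 -> [980]

Answer: 980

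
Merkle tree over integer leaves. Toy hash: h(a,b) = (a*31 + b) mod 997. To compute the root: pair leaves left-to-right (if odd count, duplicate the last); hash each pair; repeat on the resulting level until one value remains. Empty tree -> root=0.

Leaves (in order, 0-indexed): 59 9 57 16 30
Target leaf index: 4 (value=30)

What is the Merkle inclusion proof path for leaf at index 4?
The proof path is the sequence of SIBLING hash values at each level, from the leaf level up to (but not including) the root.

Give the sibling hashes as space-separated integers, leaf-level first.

L0 (leaves): [59, 9, 57, 16, 30], target index=4
L1: h(59,9)=(59*31+9)%997=841 [pair 0] h(57,16)=(57*31+16)%997=786 [pair 1] h(30,30)=(30*31+30)%997=960 [pair 2] -> [841, 786, 960]
  Sibling for proof at L0: 30
L2: h(841,786)=(841*31+786)%997=935 [pair 0] h(960,960)=(960*31+960)%997=810 [pair 1] -> [935, 810]
  Sibling for proof at L1: 960
L3: h(935,810)=(935*31+810)%997=882 [pair 0] -> [882]
  Sibling for proof at L2: 935
Root: 882
Proof path (sibling hashes from leaf to root): [30, 960, 935]

Answer: 30 960 935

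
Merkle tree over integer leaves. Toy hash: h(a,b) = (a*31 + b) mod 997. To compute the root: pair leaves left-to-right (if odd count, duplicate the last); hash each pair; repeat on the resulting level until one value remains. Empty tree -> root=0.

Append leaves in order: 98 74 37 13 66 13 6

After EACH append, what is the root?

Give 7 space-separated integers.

After append 98 (leaves=[98]):
  L0: [98]
  root=98
After append 74 (leaves=[98, 74]):
  L0: [98, 74]
  L1: h(98,74)=(98*31+74)%997=121 -> [121]
  root=121
After append 37 (leaves=[98, 74, 37]):
  L0: [98, 74, 37]
  L1: h(98,74)=(98*31+74)%997=121 h(37,37)=(37*31+37)%997=187 -> [121, 187]
  L2: h(121,187)=(121*31+187)%997=947 -> [947]
  root=947
After append 13 (leaves=[98, 74, 37, 13]):
  L0: [98, 74, 37, 13]
  L1: h(98,74)=(98*31+74)%997=121 h(37,13)=(37*31+13)%997=163 -> [121, 163]
  L2: h(121,163)=(121*31+163)%997=923 -> [923]
  root=923
After append 66 (leaves=[98, 74, 37, 13, 66]):
  L0: [98, 74, 37, 13, 66]
  L1: h(98,74)=(98*31+74)%997=121 h(37,13)=(37*31+13)%997=163 h(66,66)=(66*31+66)%997=118 -> [121, 163, 118]
  L2: h(121,163)=(121*31+163)%997=923 h(118,118)=(118*31+118)%997=785 -> [923, 785]
  L3: h(923,785)=(923*31+785)%997=485 -> [485]
  root=485
After append 13 (leaves=[98, 74, 37, 13, 66, 13]):
  L0: [98, 74, 37, 13, 66, 13]
  L1: h(98,74)=(98*31+74)%997=121 h(37,13)=(37*31+13)%997=163 h(66,13)=(66*31+13)%997=65 -> [121, 163, 65]
  L2: h(121,163)=(121*31+163)%997=923 h(65,65)=(65*31+65)%997=86 -> [923, 86]
  L3: h(923,86)=(923*31+86)%997=783 -> [783]
  root=783
After append 6 (leaves=[98, 74, 37, 13, 66, 13, 6]):
  L0: [98, 74, 37, 13, 66, 13, 6]
  L1: h(98,74)=(98*31+74)%997=121 h(37,13)=(37*31+13)%997=163 h(66,13)=(66*31+13)%997=65 h(6,6)=(6*31+6)%997=192 -> [121, 163, 65, 192]
  L2: h(121,163)=(121*31+163)%997=923 h(65,192)=(65*31+192)%997=213 -> [923, 213]
  L3: h(923,213)=(923*31+213)%997=910 -> [910]
  root=910

Answer: 98 121 947 923 485 783 910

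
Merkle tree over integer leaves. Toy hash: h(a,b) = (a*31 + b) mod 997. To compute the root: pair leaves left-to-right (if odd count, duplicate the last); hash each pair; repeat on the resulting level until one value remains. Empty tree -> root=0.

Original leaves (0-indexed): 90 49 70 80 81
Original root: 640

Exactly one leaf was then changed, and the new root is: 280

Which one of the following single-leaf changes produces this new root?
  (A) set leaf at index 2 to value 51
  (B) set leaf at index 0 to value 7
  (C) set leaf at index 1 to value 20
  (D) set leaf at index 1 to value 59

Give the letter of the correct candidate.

Original leaves: [90, 49, 70, 80, 81]
Target new root: 280
Try each candidate change and compute the resulting root:
Candidate A: set leaf[2] = 51 -> leaves = [90, 49, 51, 80, 81]
  L0: [90, 49, 51, 80, 81]
  L1: h(90,49)=(90*31+49)%997=845 h(51,80)=(51*31+80)%997=664 h(81,81)=(81*31+81)%997=598 -> [845, 664, 598]
  L2: h(845,664)=(845*31+664)%997=937 h(598,598)=(598*31+598)%997=193 -> [937, 193]
  L3: h(937,193)=(937*31+193)%997=327 -> [327]
  root = 327 != target 280
Candidate B: set leaf[0] = 7 -> leaves = [7, 49, 70, 80, 81]
  L0: [7, 49, 70, 80, 81]
  L1: h(7,49)=(7*31+49)%997=266 h(70,80)=(70*31+80)%997=256 h(81,81)=(81*31+81)%997=598 -> [266, 256, 598]
  L2: h(266,256)=(266*31+256)%997=526 h(598,598)=(598*31+598)%997=193 -> [526, 193]
  L3: h(526,193)=(526*31+193)%997=547 -> [547]
  root = 547 != target 280
Candidate C: set leaf[1] = 20 -> leaves = [90, 20, 70, 80, 81]
  L0: [90, 20, 70, 80, 81]
  L1: h(90,20)=(90*31+20)%997=816 h(70,80)=(70*31+80)%997=256 h(81,81)=(81*31+81)%997=598 -> [816, 256, 598]
  L2: h(816,256)=(816*31+256)%997=627 h(598,598)=(598*31+598)%997=193 -> [627, 193]
  L3: h(627,193)=(627*31+193)%997=687 -> [687]
  root = 687 != target 280
Candidate D: set leaf[1] = 59 -> leaves = [90, 59, 70, 80, 81]
  L0: [90, 59, 70, 80, 81]
  L1: h(90,59)=(90*31+59)%997=855 h(70,80)=(70*31+80)%997=256 h(81,81)=(81*31+81)%997=598 -> [855, 256, 598]
  L2: h(855,256)=(855*31+256)%997=839 h(598,598)=(598*31+598)%997=193 -> [839, 193]
  L3: h(839,193)=(839*31+193)%997=280 -> [280]
  root = 280 == target 280  ** MATCH **
Candidate D produces the target root.

Answer: D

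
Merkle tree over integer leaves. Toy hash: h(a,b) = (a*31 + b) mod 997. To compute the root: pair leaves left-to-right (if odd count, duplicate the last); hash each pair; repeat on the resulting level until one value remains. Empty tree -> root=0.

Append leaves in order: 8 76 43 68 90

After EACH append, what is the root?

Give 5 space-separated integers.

After append 8 (leaves=[8]):
  L0: [8]
  root=8
After append 76 (leaves=[8, 76]):
  L0: [8, 76]
  L1: h(8,76)=(8*31+76)%997=324 -> [324]
  root=324
After append 43 (leaves=[8, 76, 43]):
  L0: [8, 76, 43]
  L1: h(8,76)=(8*31+76)%997=324 h(43,43)=(43*31+43)%997=379 -> [324, 379]
  L2: h(324,379)=(324*31+379)%997=453 -> [453]
  root=453
After append 68 (leaves=[8, 76, 43, 68]):
  L0: [8, 76, 43, 68]
  L1: h(8,76)=(8*31+76)%997=324 h(43,68)=(43*31+68)%997=404 -> [324, 404]
  L2: h(324,404)=(324*31+404)%997=478 -> [478]
  root=478
After append 90 (leaves=[8, 76, 43, 68, 90]):
  L0: [8, 76, 43, 68, 90]
  L1: h(8,76)=(8*31+76)%997=324 h(43,68)=(43*31+68)%997=404 h(90,90)=(90*31+90)%997=886 -> [324, 404, 886]
  L2: h(324,404)=(324*31+404)%997=478 h(886,886)=(886*31+886)%997=436 -> [478, 436]
  L3: h(478,436)=(478*31+436)%997=299 -> [299]
  root=299

Answer: 8 324 453 478 299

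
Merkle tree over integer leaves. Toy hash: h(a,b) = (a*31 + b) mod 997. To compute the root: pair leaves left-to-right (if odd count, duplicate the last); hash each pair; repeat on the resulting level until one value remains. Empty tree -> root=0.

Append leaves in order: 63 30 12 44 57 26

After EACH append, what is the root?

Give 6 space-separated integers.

After append 63 (leaves=[63]):
  L0: [63]
  root=63
After append 30 (leaves=[63, 30]):
  L0: [63, 30]
  L1: h(63,30)=(63*31+30)%997=986 -> [986]
  root=986
After append 12 (leaves=[63, 30, 12]):
  L0: [63, 30, 12]
  L1: h(63,30)=(63*31+30)%997=986 h(12,12)=(12*31+12)%997=384 -> [986, 384]
  L2: h(986,384)=(986*31+384)%997=43 -> [43]
  root=43
After append 44 (leaves=[63, 30, 12, 44]):
  L0: [63, 30, 12, 44]
  L1: h(63,30)=(63*31+30)%997=986 h(12,44)=(12*31+44)%997=416 -> [986, 416]
  L2: h(986,416)=(986*31+416)%997=75 -> [75]
  root=75
After append 57 (leaves=[63, 30, 12, 44, 57]):
  L0: [63, 30, 12, 44, 57]
  L1: h(63,30)=(63*31+30)%997=986 h(12,44)=(12*31+44)%997=416 h(57,57)=(57*31+57)%997=827 -> [986, 416, 827]
  L2: h(986,416)=(986*31+416)%997=75 h(827,827)=(827*31+827)%997=542 -> [75, 542]
  L3: h(75,542)=(75*31+542)%997=873 -> [873]
  root=873
After append 26 (leaves=[63, 30, 12, 44, 57, 26]):
  L0: [63, 30, 12, 44, 57, 26]
  L1: h(63,30)=(63*31+30)%997=986 h(12,44)=(12*31+44)%997=416 h(57,26)=(57*31+26)%997=796 -> [986, 416, 796]
  L2: h(986,416)=(986*31+416)%997=75 h(796,796)=(796*31+796)%997=547 -> [75, 547]
  L3: h(75,547)=(75*31+547)%997=878 -> [878]
  root=878

Answer: 63 986 43 75 873 878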